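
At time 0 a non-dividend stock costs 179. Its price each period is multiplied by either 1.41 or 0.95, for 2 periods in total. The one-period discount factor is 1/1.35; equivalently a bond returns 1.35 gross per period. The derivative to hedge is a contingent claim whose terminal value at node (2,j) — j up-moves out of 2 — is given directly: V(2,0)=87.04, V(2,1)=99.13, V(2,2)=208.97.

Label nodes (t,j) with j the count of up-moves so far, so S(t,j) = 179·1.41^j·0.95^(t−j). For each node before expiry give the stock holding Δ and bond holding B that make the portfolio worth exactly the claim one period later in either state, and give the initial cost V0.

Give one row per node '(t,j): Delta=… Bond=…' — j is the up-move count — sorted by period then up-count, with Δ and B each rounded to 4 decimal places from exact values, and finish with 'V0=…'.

(0,0): Delta=0.8734 Bond=-56.4932
(1,0): Delta=0.1546 Bond=45.9789
(1,1): Delta=0.9461 Bond=-94.6026
V0=99.8514

No-arbitrage ⇒ martingale measure with p* = (R−d)/(u−d) = 0.8696.
At expiry t=2: V(2,0)=87.0400, V(2,1)=99.1300, V(2,2)=208.9700
  t=1,j=0: stock 170.0500 → up 239.7705 (V=99.1300), down 161.5475 (V=87.0400). Price 72.2615; hedge Δ=0.1546, bond B=45.9789.
  t=1,j=1: stock 252.3900 → up 355.8699 (V=208.9700), down 239.7705 (V=99.1300). Price 144.1800; hedge Δ=0.9461, bond B=-94.6026.
  t=0,j=0: stock 179.0000 → up 252.3900 (V=144.1800), down 170.0500 (V=72.2615). Price 99.8514; hedge Δ=0.8734, bond B=-56.4932.
Each (Δ,B) replicates both successor values, so the strategy is self-financing and V0 is arbitrage-free.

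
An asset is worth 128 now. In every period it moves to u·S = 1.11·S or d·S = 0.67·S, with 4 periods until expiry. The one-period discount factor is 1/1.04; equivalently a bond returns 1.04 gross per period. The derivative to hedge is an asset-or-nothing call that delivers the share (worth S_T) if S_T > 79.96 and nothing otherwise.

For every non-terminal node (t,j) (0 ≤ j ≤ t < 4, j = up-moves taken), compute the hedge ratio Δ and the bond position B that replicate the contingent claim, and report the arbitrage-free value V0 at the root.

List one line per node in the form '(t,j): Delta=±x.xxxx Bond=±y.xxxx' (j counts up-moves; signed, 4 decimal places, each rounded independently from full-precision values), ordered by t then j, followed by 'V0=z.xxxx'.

The replicating-portfolio and risk-neutral prices coincide; use p* = (1.04−0.67)/(1.11−0.67) = 0.8409 for the latter.
Terminal values V(4,·): V(4,0)=0.0000, V(4,1)=0.0000, V(4,2)=0.0000, V(4,3)=117.2880, V(4,4)=194.3130
(3,0): S=38.4977. Δ = (V_up−V_dn)/(S_up−S_dn) = (0.0000−0.0000)/(42.7324−25.7934) = 0.0000. V = [p*·0.0000 + (1−p*)·0.0000]/1.04 = 0.0000. B = V − Δ·S = 0.0000.
(3,1): S=63.7797. Δ = (V_up−V_dn)/(S_up−S_dn) = (0.0000−0.0000)/(70.7955−42.7324) = 0.0000. V = [p*·0.0000 + (1−p*)·0.0000]/1.04 = 0.0000. B = V − Δ·S = 0.0000.
(3,2): S=105.6649. Δ = (V_up−V_dn)/(S_up−S_dn) = (117.2880−0.0000)/(117.2880−70.7955) = 2.5227. V = [p*·117.2880 + (1−p*)·0.0000]/1.04 = 94.8352. B = V − Δ·S = -171.7285.
(3,3): S=175.0568. Δ = (V_up−V_dn)/(S_up−S_dn) = (194.3130−117.2880)/(194.3130−117.2880) = 1.0000. V = [p*·194.3130 + (1−p*)·117.2880]/1.04 = 175.0568. B = V − Δ·S = 0.0000.
(2,0): S=57.4592. Δ = (V_up−V_dn)/(S_up−S_dn) = (0.0000−0.0000)/(63.7797−38.4977) = 0.0000. V = [p*·0.0000 + (1−p*)·0.0000]/1.04 = 0.0000. B = V − Δ·S = 0.0000.
(2,1): S=95.1936. Δ = (V_up−V_dn)/(S_up−S_dn) = (94.8352−0.0000)/(105.6649−63.7797) = 2.2642. V = [p*·94.8352 + (1−p*)·0.0000]/1.04 = 76.6805. B = V − Δ·S = -138.8539.
(2,2): S=157.7088. Δ = (V_up−V_dn)/(S_up−S_dn) = (175.0568−94.8352)/(175.0568−105.6649) = 1.1561. V = [p*·175.0568 + (1−p*)·94.8352]/1.04 = 156.0522. B = V − Δ·S = -26.2697.
(1,0): S=85.7600. Δ = (V_up−V_dn)/(S_up−S_dn) = (76.6805−0.0000)/(95.1936−57.4592) = 2.0321. V = [p*·76.6805 + (1−p*)·0.0000]/1.04 = 62.0013. B = V − Δ·S = -112.2726.
(1,1): S=142.0800. Δ = (V_up−V_dn)/(S_up−S_dn) = (156.0522−76.6805)/(157.7088−95.1936) = 1.2696. V = [p*·156.0522 + (1−p*)·76.6805]/1.04 = 137.9085. B = V − Δ·S = -42.4815.
(0,0): S=128.0000. Δ = (V_up−V_dn)/(S_up−S_dn) = (137.9085−62.0013)/(142.0800−85.7600) = 1.3478. V = [p*·137.9085 + (1−p*)·62.0013]/1.04 = 120.9927. B = V − Δ·S = -51.5237.
Self-financing check: at every node Δ·S+B equals the discounted successor values.

(0,0): Delta=1.3478 Bond=-51.5237
(1,0): Delta=2.0321 Bond=-112.2726
(1,1): Delta=1.2696 Bond=-42.4815
(2,0): Delta=0.0000 Bond=0.0000
(2,1): Delta=2.2642 Bond=-138.8539
(2,2): Delta=1.1561 Bond=-26.2697
(3,0): Delta=0.0000 Bond=0.0000
(3,1): Delta=0.0000 Bond=0.0000
(3,2): Delta=2.5227 Bond=-171.7285
(3,3): Delta=1.0000 Bond=0.0000
V0=120.9927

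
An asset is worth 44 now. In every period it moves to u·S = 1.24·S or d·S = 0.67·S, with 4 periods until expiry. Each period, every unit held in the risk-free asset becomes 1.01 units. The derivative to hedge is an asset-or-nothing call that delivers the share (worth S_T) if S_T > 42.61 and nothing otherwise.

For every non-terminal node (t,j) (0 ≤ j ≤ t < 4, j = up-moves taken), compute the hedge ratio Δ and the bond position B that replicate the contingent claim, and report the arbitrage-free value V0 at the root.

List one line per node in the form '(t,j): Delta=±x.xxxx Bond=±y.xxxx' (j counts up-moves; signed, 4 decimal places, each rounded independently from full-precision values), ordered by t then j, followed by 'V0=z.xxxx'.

(0,0): Delta=1.3296 Bond=-27.3457
(1,0): Delta=1.1667 Bond=-22.8158
(1,1): Delta=1.3892 Bond=-30.8685
(2,0): Delta=0.0000 Bond=0.0000
(2,1): Delta=1.5931 Bond=-38.6326
(2,2): Delta=1.3146 Bond=-26.1338
(3,0): Delta=0.0000 Bond=0.0000
(3,1): Delta=0.0000 Bond=0.0000
(3,2): Delta=2.1754 Bond=-65.4141
(3,3): Delta=1.0000 Bond=0.0000
V0=31.1578

No-arbitrage ⇒ martingale measure with p* = (R−d)/(u−d) = 0.5965.
Payoff layer (t=4): V(4,0)=0.0000, V(4,1)=0.0000, V(4,2)=0.0000, V(4,3)=56.2073, V(4,4)=104.0254
(3,0): S=13.2336. Δ = (V_up−V_dn)/(S_up−S_dn) = (0.0000−0.0000)/(16.4096−8.8665) = 0.0000. V = [p*·0.0000 + (1−p*)·0.0000]/1.01 = 0.0000. B = V − Δ·S = 0.0000.
(3,1): S=24.4920. Δ = (V_up−V_dn)/(S_up−S_dn) = (0.0000−0.0000)/(30.3701−16.4096) = 0.0000. V = [p*·0.0000 + (1−p*)·0.0000]/1.01 = 0.0000. B = V − Δ·S = 0.0000.
(3,2): S=45.3284. Δ = (V_up−V_dn)/(S_up−S_dn) = (56.2073−0.0000)/(56.2073−30.3701) = 2.1754. V = [p*·56.2073 + (1−p*)·0.0000]/1.01 = 33.1952. B = V − Δ·S = -65.4141.
(3,3): S=83.8915. Δ = (V_up−V_dn)/(S_up−S_dn) = (104.0254−56.2073)/(104.0254−56.2073) = 1.0000. V = [p*·104.0254 + (1−p*)·56.2073]/1.01 = 83.8915. B = V − Δ·S = 0.0000.
(2,0): S=19.7516. Δ = (V_up−V_dn)/(S_up−S_dn) = (0.0000−0.0000)/(24.4920−13.2336) = 0.0000. V = [p*·0.0000 + (1−p*)·0.0000]/1.01 = 0.0000. B = V − Δ·S = 0.0000.
(2,1): S=36.5552. Δ = (V_up−V_dn)/(S_up−S_dn) = (33.1952−0.0000)/(45.3284−24.4920) = 1.5931. V = [p*·33.1952 + (1−p*)·0.0000]/1.01 = 19.6046. B = V − Δ·S = -38.6326.
(2,2): S=67.6544. Δ = (V_up−V_dn)/(S_up−S_dn) = (83.8915−33.1952)/(83.8915−45.3284) = 1.3146. V = [p*·83.8915 + (1−p*)·33.1952]/1.01 = 62.8070. B = V − Δ·S = -26.1338.
(1,0): S=29.4800. Δ = (V_up−V_dn)/(S_up−S_dn) = (19.6046−0.0000)/(36.5552−19.7516) = 1.1667. V = [p*·19.6046 + (1−p*)·0.0000]/1.01 = 11.5782. B = V − Δ·S = -22.8158.
(1,1): S=54.5600. Δ = (V_up−V_dn)/(S_up−S_dn) = (62.8070−19.6046)/(67.6544−36.5552) = 1.3892. V = [p*·62.8070 + (1−p*)·19.6046]/1.01 = 44.9252. B = V − Δ·S = -30.8685.
(0,0): S=44.0000. Δ = (V_up−V_dn)/(S_up−S_dn) = (44.9252−11.5782)/(54.5600−29.4800) = 1.3296. V = [p*·44.9252 + (1−p*)·11.5782]/1.01 = 31.1578. B = V − Δ·S = -27.3457.
Check: Δ(0,0)·S0 + B(0,0) = 31.1578 = V0.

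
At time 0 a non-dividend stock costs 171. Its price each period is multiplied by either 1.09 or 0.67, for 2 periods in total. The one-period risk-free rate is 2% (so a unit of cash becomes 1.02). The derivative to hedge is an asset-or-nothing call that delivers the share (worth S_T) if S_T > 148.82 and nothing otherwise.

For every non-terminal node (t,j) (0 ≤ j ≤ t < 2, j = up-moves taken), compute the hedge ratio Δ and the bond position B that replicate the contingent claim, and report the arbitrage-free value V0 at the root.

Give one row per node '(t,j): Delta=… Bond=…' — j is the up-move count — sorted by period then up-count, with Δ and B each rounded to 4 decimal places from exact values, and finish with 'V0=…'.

(0,0): Delta=2.3111 Bond=-259.5930
(1,0): Delta=0.0000 Bond=0.0000
(1,1): Delta=2.5952 Bond=-317.7419
V0=135.6083

The replicating-portfolio and risk-neutral prices coincide; use p* = (1.02−0.67)/(1.09−0.67) = 0.8333 for the latter.
Terminal payoffs: V(2,0)=0.0000, V(2,1)=0.0000, V(2,2)=203.1651
(1,0): S=114.5700. Δ = (V_up−V_dn)/(S_up−S_dn) = (0.0000−0.0000)/(124.8813−76.7619) = 0.0000. V = [p*·0.0000 + (1−p*)·0.0000]/1.02 = 0.0000. B = V − Δ·S = 0.0000.
(1,1): S=186.3900. Δ = (V_up−V_dn)/(S_up−S_dn) = (203.1651−0.0000)/(203.1651−124.8813) = 2.5952. V = [p*·203.1651 + (1−p*)·0.0000]/1.02 = 165.9846. B = V − Δ·S = -317.7419.
(0,0): S=171.0000. Δ = (V_up−V_dn)/(S_up−S_dn) = (165.9846−0.0000)/(186.3900−114.5700) = 2.3111. V = [p*·165.9846 + (1−p*)·0.0000]/1.02 = 135.6083. B = V − Δ·S = -259.5930.
The time-0 hedge costs 135.6083, which is the no-arbitrage price.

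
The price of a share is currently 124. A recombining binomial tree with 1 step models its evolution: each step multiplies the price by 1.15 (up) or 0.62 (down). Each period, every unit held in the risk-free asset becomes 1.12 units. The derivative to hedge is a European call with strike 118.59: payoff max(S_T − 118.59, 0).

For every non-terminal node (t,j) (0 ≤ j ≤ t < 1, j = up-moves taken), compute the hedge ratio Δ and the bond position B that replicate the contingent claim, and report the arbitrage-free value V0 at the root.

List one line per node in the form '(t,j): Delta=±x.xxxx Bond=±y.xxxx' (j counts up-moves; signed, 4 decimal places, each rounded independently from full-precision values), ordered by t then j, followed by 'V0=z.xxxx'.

(0,0): Delta=0.3653 Bond=-25.0778
V0=20.2241

No-arbitrage ⇒ martingale measure with p* = (R−d)/(u−d) = 0.9434.
At expiry t=1: V(1,0)=0.0000, V(1,1)=24.0100
(0,0): S=124.0000. Δ = (V_up−V_dn)/(S_up−S_dn) = (24.0100−0.0000)/(142.6000−76.8800) = 0.3653. V = [p*·24.0100 + (1−p*)·0.0000]/1.12 = 20.2241. B = V − Δ·S = -25.0778.
The time-0 hedge costs 20.2241, which is the no-arbitrage price.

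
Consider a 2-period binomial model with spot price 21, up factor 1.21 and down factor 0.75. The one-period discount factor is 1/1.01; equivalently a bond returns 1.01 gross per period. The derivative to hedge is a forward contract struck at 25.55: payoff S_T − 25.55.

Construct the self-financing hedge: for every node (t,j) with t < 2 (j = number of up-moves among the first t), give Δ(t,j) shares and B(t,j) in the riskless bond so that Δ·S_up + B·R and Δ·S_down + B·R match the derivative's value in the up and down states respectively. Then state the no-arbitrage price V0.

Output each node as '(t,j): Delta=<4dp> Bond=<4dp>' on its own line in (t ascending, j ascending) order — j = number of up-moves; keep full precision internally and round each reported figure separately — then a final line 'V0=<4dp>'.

Since d<R<u, set p* = (R−d)/(u−d) = 0.5652; price each node as the discounted p*-expectation of its children.
Terminal values V(2,·): V(2,0)=-13.7375, V(2,1)=-6.4925, V(2,2)=5.1961
(1,0): S=15.7500. Δ = (V_up−V_dn)/(S_up−S_dn) = (-6.4925−-13.7375)/(19.0575−11.8125) = 1.0000. V = [p*·-6.4925 + (1−p*)·-13.7375]/1.01 = -9.5470. B = V − Δ·S = -25.2970.
(1,1): S=25.4100. Δ = (V_up−V_dn)/(S_up−S_dn) = (5.1961−-6.4925)/(30.7461−19.0575) = 1.0000. V = [p*·5.1961 + (1−p*)·-6.4925]/1.01 = 0.1130. B = V − Δ·S = -25.2970.
(0,0): S=21.0000. Δ = (V_up−V_dn)/(S_up−S_dn) = (0.1130−-9.5470)/(25.4100−15.7500) = 1.0000. V = [p*·0.1130 + (1−p*)·-9.5470]/1.01 = -4.0466. B = V − Δ·S = -25.0466.
Self-financing check: at every node Δ·S+B equals the discounted successor values.

(0,0): Delta=1.0000 Bond=-25.0466
(1,0): Delta=1.0000 Bond=-25.2970
(1,1): Delta=1.0000 Bond=-25.2970
V0=-4.0466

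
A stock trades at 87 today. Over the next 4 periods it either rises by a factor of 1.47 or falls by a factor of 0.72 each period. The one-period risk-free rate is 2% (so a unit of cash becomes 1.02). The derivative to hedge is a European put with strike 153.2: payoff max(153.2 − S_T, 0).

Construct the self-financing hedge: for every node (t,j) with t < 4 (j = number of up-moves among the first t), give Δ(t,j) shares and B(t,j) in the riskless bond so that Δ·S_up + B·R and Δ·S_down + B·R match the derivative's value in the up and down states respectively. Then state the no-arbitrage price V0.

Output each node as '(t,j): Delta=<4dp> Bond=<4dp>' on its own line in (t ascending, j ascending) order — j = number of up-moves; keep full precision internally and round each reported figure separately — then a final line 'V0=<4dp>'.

Under the risk-neutral measure, an up-move has probability p* = (R−d)/(u−d) = 0.4000 and values discount at R = 1.02.
At expiry t=4: V(4,0)=129.8197, V(4,1)=105.4653, V(4,2)=55.7417, V(4,3)=0.0000, V(4,4)=0.0000
(3,0): S=32.4726. Δ = (V_up−V_dn)/(S_up−S_dn) = (105.4653−129.8197)/(47.7347−23.3803) = -1.0000. V = [p*·105.4653 + (1−p*)·129.8197]/1.02 = 117.7235. B = V − Δ·S = 150.1961.
(3,1): S=66.2982. Δ = (V_up−V_dn)/(S_up−S_dn) = (55.7417−105.4653)/(97.4583−47.7347) = -1.0000. V = [p*·55.7417 + (1−p*)·105.4653]/1.02 = 83.8979. B = V − Δ·S = 150.1961.
(3,2): S=135.3588. Δ = (V_up−V_dn)/(S_up−S_dn) = (0.0000−55.7417)/(198.9774−97.4583) = -0.5491. V = [p*·0.0000 + (1−p*)·55.7417]/1.02 = 32.7892. B = V − Δ·S = 107.1115.
(3,3): S=276.3575. Δ = (V_up−V_dn)/(S_up−S_dn) = (0.0000−0.0000)/(406.2455−198.9774) = 0.0000. V = [p*·0.0000 + (1−p*)·0.0000]/1.02 = 0.0000. B = V − Δ·S = 0.0000.
(2,0): S=45.1008. Δ = (V_up−V_dn)/(S_up−S_dn) = (83.8979−117.7235)/(66.2982−32.4726) = -1.0000. V = [p*·83.8979 + (1−p*)·117.7235]/1.02 = 102.1503. B = V − Δ·S = 147.2511.
(2,1): S=92.0808. Δ = (V_up−V_dn)/(S_up−S_dn) = (32.7892−83.8979)/(135.3588−66.2982) = -0.7401. V = [p*·32.7892 + (1−p*)·83.8979]/1.02 = 62.2102. B = V − Δ·S = 130.3551.
(2,2): S=187.9983. Δ = (V_up−V_dn)/(S_up−S_dn) = (0.0000−32.7892)/(276.3575−135.3588) = -0.2325. V = [p*·0.0000 + (1−p*)·32.7892]/1.02 = 19.2878. B = V − Δ·S = 63.0067.
(1,0): S=62.6400. Δ = (V_up−V_dn)/(S_up−S_dn) = (62.2102−102.1503)/(92.0808−45.1008) = -0.8501. V = [p*·62.2102 + (1−p*)·102.1503]/1.02 = 84.4846. B = V − Δ·S = 137.7379.
(1,1): S=127.8900. Δ = (V_up−V_dn)/(S_up−S_dn) = (19.2878−62.2102)/(187.9983−92.0808) = -0.4475. V = [p*·19.2878 + (1−p*)·62.2102]/1.02 = 44.1581. B = V − Δ·S = 101.3880.
(0,0): S=87.0000. Δ = (V_up−V_dn)/(S_up−S_dn) = (44.1581−84.4846)/(127.8900−62.6400) = -0.6180. V = [p*·44.1581 + (1−p*)·84.4846]/1.02 = 67.0137. B = V − Δ·S = 120.7823.
Self-financing check: at every node Δ·S+B equals the discounted successor values.

(0,0): Delta=-0.6180 Bond=120.7823
(1,0): Delta=-0.8501 Bond=137.7379
(1,1): Delta=-0.4475 Bond=101.3880
(2,0): Delta=-1.0000 Bond=147.2511
(2,1): Delta=-0.7401 Bond=130.3551
(2,2): Delta=-0.2325 Bond=63.0067
(3,0): Delta=-1.0000 Bond=150.1961
(3,1): Delta=-1.0000 Bond=150.1961
(3,2): Delta=-0.5491 Bond=107.1115
(3,3): Delta=0.0000 Bond=0.0000
V0=67.0137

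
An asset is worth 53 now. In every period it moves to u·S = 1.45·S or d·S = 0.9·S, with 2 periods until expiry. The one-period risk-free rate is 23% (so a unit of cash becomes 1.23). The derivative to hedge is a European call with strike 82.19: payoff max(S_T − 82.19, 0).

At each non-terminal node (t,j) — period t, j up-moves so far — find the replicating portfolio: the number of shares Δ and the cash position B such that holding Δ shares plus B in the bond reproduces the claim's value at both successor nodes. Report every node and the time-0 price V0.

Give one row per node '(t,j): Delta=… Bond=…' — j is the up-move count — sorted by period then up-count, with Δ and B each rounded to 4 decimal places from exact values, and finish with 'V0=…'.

(0,0): Delta=0.4894 Bond=-18.9773
(1,0): Delta=0.0000 Bond=0.0000
(1,1): Delta=0.6918 Bond=-38.9035
V0=6.9584

No-arbitrage ⇒ martingale measure with p* = (R−d)/(u−d) = 0.6000.
Terminal values V(2,·): V(2,0)=0.0000, V(2,1)=0.0000, V(2,2)=29.2425
(1,0): S=47.7000. Δ = (V_up−V_dn)/(S_up−S_dn) = (0.0000−0.0000)/(69.1650−42.9300) = 0.0000. V = [p*·0.0000 + (1−p*)·0.0000]/1.23 = 0.0000. B = V − Δ·S = 0.0000.
(1,1): S=76.8500. Δ = (V_up−V_dn)/(S_up−S_dn) = (29.2425−0.0000)/(111.4325−69.1650) = 0.6918. V = [p*·29.2425 + (1−p*)·0.0000]/1.23 = 14.2646. B = V − Δ·S = -38.9035.
(0,0): S=53.0000. Δ = (V_up−V_dn)/(S_up−S_dn) = (14.2646−0.0000)/(76.8500−47.7000) = 0.4894. V = [p*·14.2646 + (1−p*)·0.0000]/1.23 = 6.9584. B = V − Δ·S = -18.9773.
The time-0 hedge costs 6.9584, which is the no-arbitrage price.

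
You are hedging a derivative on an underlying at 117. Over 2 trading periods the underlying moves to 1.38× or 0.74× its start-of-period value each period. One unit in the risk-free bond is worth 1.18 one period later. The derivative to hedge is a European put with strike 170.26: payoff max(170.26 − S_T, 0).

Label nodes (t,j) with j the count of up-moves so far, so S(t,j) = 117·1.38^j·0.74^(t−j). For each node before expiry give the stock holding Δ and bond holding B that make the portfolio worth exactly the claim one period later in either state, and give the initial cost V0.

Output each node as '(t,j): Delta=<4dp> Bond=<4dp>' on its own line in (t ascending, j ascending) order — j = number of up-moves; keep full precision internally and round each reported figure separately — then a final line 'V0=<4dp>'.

Under the risk-neutral measure, an up-move has probability p* = (R−d)/(u−d) = 0.6875 and values discount at R = 1.18.
Terminal values V(2,·): V(2,0)=106.1908, V(2,1)=50.7796, V(2,2)=0.0000
(1,0): S=86.5800. Δ = (V_up−V_dn)/(S_up−S_dn) = (50.7796−106.1908)/(119.4804−64.0692) = -1.0000. V = [p*·50.7796 + (1−p*)·106.1908]/1.18 = 57.7081. B = V − Δ·S = 144.2881.
(1,1): S=161.4600. Δ = (V_up−V_dn)/(S_up−S_dn) = (0.0000−50.7796)/(222.8148−119.4804) = -0.4914. V = [p*·0.0000 + (1−p*)·50.7796]/1.18 = 13.4480. B = V − Δ·S = 92.7911.
(0,0): S=117.0000. Δ = (V_up−V_dn)/(S_up−S_dn) = (13.4480−57.7081)/(161.4600−86.5800) = -0.5911. V = [p*·13.4480 + (1−p*)·57.7081]/1.18 = 23.1180. B = V − Δ·S = 92.2745.
The time-0 hedge costs 23.1180, which is the no-arbitrage price.

(0,0): Delta=-0.5911 Bond=92.2745
(1,0): Delta=-1.0000 Bond=144.2881
(1,1): Delta=-0.4914 Bond=92.7911
V0=23.1180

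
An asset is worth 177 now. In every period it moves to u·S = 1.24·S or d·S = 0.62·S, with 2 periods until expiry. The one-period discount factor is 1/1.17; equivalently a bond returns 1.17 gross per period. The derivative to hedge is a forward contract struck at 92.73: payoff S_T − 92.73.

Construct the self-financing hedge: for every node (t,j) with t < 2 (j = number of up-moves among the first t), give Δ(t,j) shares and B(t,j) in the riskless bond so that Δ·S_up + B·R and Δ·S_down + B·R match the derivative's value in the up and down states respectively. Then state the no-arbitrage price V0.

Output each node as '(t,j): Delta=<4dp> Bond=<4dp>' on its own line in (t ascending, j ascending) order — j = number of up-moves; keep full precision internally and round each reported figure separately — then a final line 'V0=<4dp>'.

Risk-neutral probability p* = (R−d)/(u−d) = (1.17−0.62)/(1.24−0.62) = 0.8871.
Terminal values V(2,·): V(2,0)=-24.6912, V(2,1)=43.3476, V(2,2)=179.4252
(1,0): S=109.7400. Δ = (V_up−V_dn)/(S_up−S_dn) = (43.3476−-24.6912)/(136.0776−68.0388) = 1.0000. V = [p*·43.3476 + (1−p*)·-24.6912]/1.17 = 30.4836. B = V − Δ·S = -79.2564.
(1,1): S=219.4800. Δ = (V_up−V_dn)/(S_up−S_dn) = (179.4252−43.3476)/(272.1552−136.0776) = 1.0000. V = [p*·179.4252 + (1−p*)·43.3476]/1.17 = 140.2236. B = V − Δ·S = -79.2564.
(0,0): S=177.0000. Δ = (V_up−V_dn)/(S_up−S_dn) = (140.2236−30.4836)/(219.4800−109.7400) = 1.0000. V = [p*·140.2236 + (1−p*)·30.4836]/1.17 = 109.2595. B = V − Δ·S = -67.7405.
Each (Δ,B) replicates both successor values, so the strategy is self-financing and V0 is arbitrage-free.

(0,0): Delta=1.0000 Bond=-67.7405
(1,0): Delta=1.0000 Bond=-79.2564
(1,1): Delta=1.0000 Bond=-79.2564
V0=109.2595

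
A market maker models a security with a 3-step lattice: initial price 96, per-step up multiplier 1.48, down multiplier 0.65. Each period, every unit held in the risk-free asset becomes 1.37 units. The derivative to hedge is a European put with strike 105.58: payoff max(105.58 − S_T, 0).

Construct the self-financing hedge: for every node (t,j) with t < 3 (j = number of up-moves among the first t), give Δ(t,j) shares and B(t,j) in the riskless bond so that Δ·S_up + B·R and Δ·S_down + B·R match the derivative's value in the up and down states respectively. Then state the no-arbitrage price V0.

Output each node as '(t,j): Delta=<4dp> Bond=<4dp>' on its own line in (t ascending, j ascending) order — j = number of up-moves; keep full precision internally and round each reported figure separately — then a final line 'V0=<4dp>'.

Risk-neutral probability p* = (R−d)/(u−d) = (1.37−0.65)/(1.48−0.65) = 0.8675.
At expiry t=3: V(3,0)=79.2160, V(3,1)=45.5512, V(3,2)=0.0000, V(3,3)=0.0000
  t=2,j=0: stock 40.5600 → up 60.0288 (V=45.5512), down 26.3640 (V=79.2160). Price 36.5057; hedge Δ=-1.0000, bond B=77.0657.
  t=2,j=1: stock 92.3520 → up 136.6810 (V=0.0000), down 60.0288 (V=45.5512). Price 4.4065; hedge Δ=-0.5943, bond B=59.2875.
  t=2,j=2: stock 210.2784 → up 311.2120 (V=0.0000), down 136.6810 (V=0.0000). Price 0.0000; hedge Δ=0.0000, bond B=0.0000.
  t=1,j=0: stock 62.4000 → up 92.3520 (V=4.4065), down 40.5600 (V=36.5057). Price 6.3216; hedge Δ=-0.6198, bond B=44.9953.
  t=1,j=1: stock 142.0800 → up 210.2784 (V=0.0000), down 92.3520 (V=4.4065). Price 0.4263; hedge Δ=-0.0374, bond B=5.7353.
  t=0,j=0: stock 96.0000 → up 142.0800 (V=0.4263), down 62.4000 (V=6.3216). Price 0.8814; hedge Δ=-0.0740, bond B=7.9843.
Root portfolio cost Δ·96+B reproduces V0=0.8814.

(0,0): Delta=-0.0740 Bond=7.9843
(1,0): Delta=-0.6198 Bond=44.9953
(1,1): Delta=-0.0374 Bond=5.7353
(2,0): Delta=-1.0000 Bond=77.0657
(2,1): Delta=-0.5943 Bond=59.2875
(2,2): Delta=0.0000 Bond=0.0000
V0=0.8814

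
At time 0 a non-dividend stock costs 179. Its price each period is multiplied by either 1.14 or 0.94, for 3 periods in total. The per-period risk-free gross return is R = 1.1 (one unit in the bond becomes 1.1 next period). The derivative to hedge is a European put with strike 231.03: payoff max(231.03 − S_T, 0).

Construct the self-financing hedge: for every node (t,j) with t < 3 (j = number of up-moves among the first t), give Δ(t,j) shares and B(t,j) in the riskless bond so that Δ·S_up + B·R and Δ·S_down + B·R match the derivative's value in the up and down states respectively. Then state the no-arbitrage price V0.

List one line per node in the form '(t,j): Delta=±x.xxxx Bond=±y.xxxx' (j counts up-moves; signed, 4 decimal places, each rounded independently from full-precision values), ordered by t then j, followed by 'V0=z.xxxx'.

(0,0): Delta=-0.4952 Bond=96.3618
(1,0): Delta=-1.0000 Bond=190.9339
(1,1): Delta=-0.3912 Bond=84.7640
(2,0): Delta=-1.0000 Bond=210.0273
(2,1): Delta=-1.0000 Bond=210.0273
(2,2): Delta=-0.2656 Bond=64.0437
V0=7.7191

Since d<R<u, set p* = (R−d)/(u−d) = 0.8000; price each node as the discounted p*-expectation of its children.
Terminal payoffs: V(3,0)=82.3555, V(3,1)=50.7226, V(3,2)=12.3593, V(3,3)=0.0000
Node (2,0) S=158.1644: V=(p*·50.7226+(1−p*)·82.3555)/1.1=51.8629; Δ=(50.7226−82.3555)/(180.3074−148.6745)=-1.0000; B=V−Δ·S=210.0273
Node (2,1) S=191.8164: V=(p*·12.3593+(1−p*)·50.7226)/1.1=18.2109; Δ=(12.3593−50.7226)/(218.6707−180.3074)=-1.0000; B=V−Δ·S=210.0273
Node (2,2) S=232.6284: V=(p*·0.0000+(1−p*)·12.3593)/1.1=2.2471; Δ=(0.0000−12.3593)/(265.1964−218.6707)=-0.2656; B=V−Δ·S=64.0437
Node (1,0) S=168.2600: V=(p*·18.2109+(1−p*)·51.8629)/1.1=22.6739; Δ=(18.2109−51.8629)/(191.8164−158.1644)=-1.0000; B=V−Δ·S=190.9339
Node (1,1) S=204.0600: V=(p*·2.2471+(1−p*)·18.2109)/1.1=4.9454; Δ=(2.2471−18.2109)/(232.6284−191.8164)=-0.3912; B=V−Δ·S=84.7640
Node (0,0) S=179.0000: V=(p*·4.9454+(1−p*)·22.6739)/1.1=7.7191; Δ=(4.9454−22.6739)/(204.0600−168.2600)=-0.4952; B=V−Δ·S=96.3618
Each (Δ,B) replicates both successor values, so the strategy is self-financing and V0 is arbitrage-free.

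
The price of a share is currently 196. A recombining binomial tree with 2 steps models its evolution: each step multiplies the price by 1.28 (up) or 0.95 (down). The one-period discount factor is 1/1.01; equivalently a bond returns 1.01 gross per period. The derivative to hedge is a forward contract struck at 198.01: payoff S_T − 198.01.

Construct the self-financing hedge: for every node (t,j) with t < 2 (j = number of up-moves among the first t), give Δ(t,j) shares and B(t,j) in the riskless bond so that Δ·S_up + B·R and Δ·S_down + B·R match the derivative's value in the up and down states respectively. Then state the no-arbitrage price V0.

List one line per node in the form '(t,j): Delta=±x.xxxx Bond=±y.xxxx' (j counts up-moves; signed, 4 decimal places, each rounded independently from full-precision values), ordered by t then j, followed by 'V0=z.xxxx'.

Since d<R<u, set p* = (R−d)/(u−d) = 0.1818; price each node as the discounted p*-expectation of its children.
Terminal payoffs: V(2,0)=-21.1200, V(2,1)=40.3260, V(2,2)=123.1164
Node (1,0) S=186.2000: V=(p*·40.3260+(1−p*)·-21.1200)/1.01=-9.8495; Δ=(40.3260−-21.1200)/(238.3360−176.8900)=1.0000; B=V−Δ·S=-196.0495
Node (1,1) S=250.8800: V=(p*·123.1164+(1−p*)·40.3260)/1.01=54.8305; Δ=(123.1164−40.3260)/(321.1264−238.3360)=1.0000; B=V−Δ·S=-196.0495
Node (0,0) S=196.0000: V=(p*·54.8305+(1−p*)·-9.8495)/1.01=1.8916; Δ=(54.8305−-9.8495)/(250.8800−186.2000)=1.0000; B=V−Δ·S=-194.1084
The time-0 hedge costs 1.8916, which is the no-arbitrage price.

(0,0): Delta=1.0000 Bond=-194.1084
(1,0): Delta=1.0000 Bond=-196.0495
(1,1): Delta=1.0000 Bond=-196.0495
V0=1.8916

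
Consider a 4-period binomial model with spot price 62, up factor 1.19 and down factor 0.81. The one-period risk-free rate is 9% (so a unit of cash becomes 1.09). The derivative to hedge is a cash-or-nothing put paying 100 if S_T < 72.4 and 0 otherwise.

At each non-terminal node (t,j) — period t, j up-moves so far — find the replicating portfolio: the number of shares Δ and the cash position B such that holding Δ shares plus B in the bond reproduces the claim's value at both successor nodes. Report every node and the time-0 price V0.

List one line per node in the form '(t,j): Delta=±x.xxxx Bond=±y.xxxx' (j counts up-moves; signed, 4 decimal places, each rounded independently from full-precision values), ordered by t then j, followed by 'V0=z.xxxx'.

(0,0): Delta=-1.4049 Bond=107.2279
(1,0): Delta=-2.3946 Bond=166.5840
(1,1): Delta=-1.1642 Bond=99.1263
(2,0): Delta=0.0000 Bond=84.1680
(2,1): Delta=-2.9767 Bond=216.3654
(2,2): Delta=-0.7236 Bond=69.3628
(3,0): Delta=0.0000 Bond=91.7431
(3,1): Delta=0.0000 Bond=91.7431
(3,2): Delta=-3.7004 Bond=287.3008
(3,3): Delta=0.0000 Bond=0.0000
V0=20.1268

Under the risk-neutral measure, an up-move has probability p* = (R−d)/(u−d) = 0.7368 and values discount at R = 1.09.
At expiry t=4: V(4,0)=100.0000, V(4,1)=100.0000, V(4,2)=100.0000, V(4,3)=0.0000, V(4,4)=0.0000
Node (3,0) S=32.9493: V=(p*·100.0000+(1−p*)·100.0000)/1.09=91.7431; Δ=(100.0000−100.0000)/(39.2097−26.6890)=0.0000; B=V−Δ·S=91.7431
Node (3,1) S=48.4071: V=(p*·100.0000+(1−p*)·100.0000)/1.09=91.7431; Δ=(100.0000−100.0000)/(57.6044−39.2097)=0.0000; B=V−Δ·S=91.7431
Node (3,2) S=71.1165: V=(p*·0.0000+(1−p*)·100.0000)/1.09=24.1429; Δ=(0.0000−100.0000)/(84.6287−57.6044)=-3.7004; B=V−Δ·S=287.3008
Node (3,3) S=104.4799: V=(p*·0.0000+(1−p*)·0.0000)/1.09=0.0000; Δ=(0.0000−0.0000)/(124.3310−84.6287)=0.0000; B=V−Δ·S=0.0000
Node (2,0) S=40.6782: V=(p*·91.7431+(1−p*)·91.7431)/1.09=84.1680; Δ=(91.7431−91.7431)/(48.4071−32.9493)=0.0000; B=V−Δ·S=84.1680
Node (2,1) S=59.7618: V=(p*·24.1429+(1−p*)·91.7431)/1.09=38.4701; Δ=(24.1429−91.7431)/(71.1165−48.4071)=-2.9767; B=V−Δ·S=216.3654
Node (2,2) S=87.7982: V=(p*·0.0000+(1−p*)·24.1429)/1.09=5.8288; Δ=(0.0000−24.1429)/(104.4799−71.1165)=-0.7236; B=V−Δ·S=69.3628
Node (1,0) S=50.2200: V=(p*·38.4701+(1−p*)·84.1680)/1.09=46.3265; Δ=(38.4701−84.1680)/(59.7618−40.6782)=-2.3946; B=V−Δ·S=166.5840
Node (1,1) S=73.7800: V=(p*·5.8288+(1−p*)·38.4701)/1.09=13.2281; Δ=(5.8288−38.4701)/(87.7982−59.7618)=-1.1642; B=V−Δ·S=99.1263
Node (0,0) S=62.0000: V=(p*·13.2281+(1−p*)·46.3265)/1.09=20.1268; Δ=(13.2281−46.3265)/(73.7800−50.2200)=-1.4049; B=V−Δ·S=107.2279
Check: Δ(0,0)·S0 + B(0,0) = 20.1268 = V0.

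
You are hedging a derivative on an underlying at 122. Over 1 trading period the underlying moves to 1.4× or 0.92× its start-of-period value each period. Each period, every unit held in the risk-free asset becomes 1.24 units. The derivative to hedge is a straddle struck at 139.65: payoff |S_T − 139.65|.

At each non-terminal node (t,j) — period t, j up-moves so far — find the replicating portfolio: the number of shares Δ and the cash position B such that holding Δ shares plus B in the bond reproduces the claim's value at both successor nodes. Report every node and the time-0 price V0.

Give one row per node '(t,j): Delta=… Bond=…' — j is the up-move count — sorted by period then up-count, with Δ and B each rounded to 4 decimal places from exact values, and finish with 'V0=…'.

No-arbitrage ⇒ martingale measure with p* = (R−d)/(u−d) = 0.6667.
Payoff layer (t=1): V(1,0)=27.4100, V(1,1)=31.1500
  t=0,j=0: stock 122.0000 → up 170.8000 (V=31.1500), down 112.2400 (V=27.4100). Price 24.1156; hedge Δ=0.0639, bond B=16.3239.
The time-0 hedge costs 24.1156, which is the no-arbitrage price.

(0,0): Delta=0.0639 Bond=16.3239
V0=24.1156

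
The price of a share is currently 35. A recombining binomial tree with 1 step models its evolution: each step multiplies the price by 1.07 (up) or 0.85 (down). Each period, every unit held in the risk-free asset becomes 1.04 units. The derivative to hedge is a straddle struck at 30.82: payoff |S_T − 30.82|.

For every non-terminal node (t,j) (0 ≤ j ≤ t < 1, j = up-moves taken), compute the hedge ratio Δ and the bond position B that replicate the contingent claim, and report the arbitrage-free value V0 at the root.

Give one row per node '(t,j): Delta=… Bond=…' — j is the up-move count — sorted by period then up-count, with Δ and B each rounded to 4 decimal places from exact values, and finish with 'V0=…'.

Since d<R<u, set p* = (R−d)/(u−d) = 0.8636; price each node as the discounted p*-expectation of its children.
Terminal payoffs: V(1,0)=1.0700, V(1,1)=6.6300
  t=0,j=0: stock 35.0000 → up 37.4500 (V=6.6300), down 29.7500 (V=1.0700). Price 5.6460; hedge Δ=0.7221, bond B=-19.6267.
Check: Δ(0,0)·S0 + B(0,0) = 5.6460 = V0.

(0,0): Delta=0.7221 Bond=-19.6267
V0=5.6460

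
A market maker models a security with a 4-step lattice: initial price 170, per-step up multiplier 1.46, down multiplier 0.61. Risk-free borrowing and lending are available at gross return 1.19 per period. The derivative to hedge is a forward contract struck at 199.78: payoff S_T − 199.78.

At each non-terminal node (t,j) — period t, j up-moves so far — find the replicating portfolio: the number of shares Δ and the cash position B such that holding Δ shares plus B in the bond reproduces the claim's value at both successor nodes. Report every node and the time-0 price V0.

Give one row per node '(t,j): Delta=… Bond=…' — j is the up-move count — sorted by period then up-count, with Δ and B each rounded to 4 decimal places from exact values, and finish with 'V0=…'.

(0,0): Delta=1.0000 Bond=-99.6240
(1,0): Delta=1.0000 Bond=-118.5526
(1,1): Delta=1.0000 Bond=-118.5526
(2,0): Delta=1.0000 Bond=-141.0776
(2,1): Delta=1.0000 Bond=-141.0776
(2,2): Delta=1.0000 Bond=-141.0776
(3,0): Delta=1.0000 Bond=-167.8824
(3,1): Delta=1.0000 Bond=-167.8824
(3,2): Delta=1.0000 Bond=-167.8824
(3,3): Delta=1.0000 Bond=-167.8824
V0=70.3760

The replicating-portfolio and risk-neutral prices coincide; use p* = (1.19−0.61)/(1.46−0.61) = 0.6824 for the latter.
Terminal values V(4,·): V(4,0)=-176.2421, V(4,1)=-143.4433, V(4,2)=-64.9414, V(4,3)=122.9485, V(4,4)=572.6522
  t=3,j=0: stock 38.5868 → up 56.3367 (V=-143.4433), down 23.5379 (V=-176.2421). Price -129.2956; hedge Δ=1.0000, bond B=-167.8824.
  t=3,j=1: stock 92.3552 → up 134.8386 (V=-64.9414), down 56.3367 (V=-143.4433). Price -75.5271; hedge Δ=1.0000, bond B=-167.8824.
  t=3,j=2: stock 221.0469 → up 322.7285 (V=122.9485), down 134.8386 (V=-64.9414). Price 53.1646; hedge Δ=1.0000, bond B=-167.8824.
  t=3,j=3: stock 529.0631 → up 772.4322 (V=572.6522), down 322.7285 (V=122.9485). Price 361.1808; hedge Δ=1.0000, bond B=-167.8824.
  t=2,j=0: stock 63.2570 → up 92.3552 (V=-75.5271), down 38.5868 (V=-129.2956). Price -77.8206; hedge Δ=1.0000, bond B=-141.0776.
  t=2,j=1: stock 151.4020 → up 221.0469 (V=53.1646), down 92.3552 (V=-75.5271). Price 10.3244; hedge Δ=1.0000, bond B=-141.0776.
  t=2,j=2: stock 362.3720 → up 529.0631 (V=361.1808), down 221.0469 (V=53.1646). Price 221.2944; hedge Δ=1.0000, bond B=-141.0776.
  t=1,j=0: stock 103.7000 → up 151.4020 (V=10.3244), down 63.2570 (V=-77.8206). Price -14.8526; hedge Δ=1.0000, bond B=-118.5526.
  t=1,j=1: stock 248.2000 → up 362.3720 (V=221.2944), down 151.4020 (V=10.3244). Price 129.6474; hedge Δ=1.0000, bond B=-118.5526.
  t=0,j=0: stock 170.0000 → up 248.2000 (V=129.6474), down 103.7000 (V=-14.8526). Price 70.3760; hedge Δ=1.0000, bond B=-99.6240.
The time-0 hedge costs 70.3760, which is the no-arbitrage price.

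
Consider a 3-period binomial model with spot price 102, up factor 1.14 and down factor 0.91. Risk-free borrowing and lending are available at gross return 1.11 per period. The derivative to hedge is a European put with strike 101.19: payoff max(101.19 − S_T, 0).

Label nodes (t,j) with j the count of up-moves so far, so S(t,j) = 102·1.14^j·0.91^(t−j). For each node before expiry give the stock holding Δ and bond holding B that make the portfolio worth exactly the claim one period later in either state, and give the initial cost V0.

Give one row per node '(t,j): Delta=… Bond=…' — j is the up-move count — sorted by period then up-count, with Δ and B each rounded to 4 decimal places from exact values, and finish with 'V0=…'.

Under the risk-neutral measure, an up-move has probability p* = (R−d)/(u−d) = 0.8696 and values discount at R = 1.11.
Payoff layer (t=3): V(3,0)=24.3258, V(3,1)=4.8985, V(3,2)=0.0000, V(3,3)=0.0000
Node (2,0) S=84.4662: V=(p*·4.8985+(1−p*)·24.3258)/1.11=6.6960; Δ=(4.8985−24.3258)/(96.2915−76.8642)=-1.0000; B=V−Δ·S=91.1622
Node (2,1) S=105.8148: V=(p*·0.0000+(1−p*)·4.8985)/1.11=0.5756; Δ=(0.0000−4.8985)/(120.6289−96.2915)=-0.2013; B=V−Δ·S=21.8736
Node (2,2) S=132.5592: V=(p*·0.0000+(1−p*)·0.0000)/1.11=0.0000; Δ=(0.0000−0.0000)/(151.1175−120.6289)=0.0000; B=V−Δ·S=0.0000
Node (1,0) S=92.8200: V=(p*·0.5756+(1−p*)·6.6960)/1.11=1.2378; Δ=(0.5756−6.6960)/(105.8148−84.4662)=-0.2867; B=V−Δ·S=27.8480
Node (1,1) S=116.2800: V=(p*·0.0000+(1−p*)·0.5756)/1.11=0.0676; Δ=(0.0000−0.5756)/(132.5592−105.8148)=-0.0215; B=V−Δ·S=2.5703
Node (0,0) S=102.0000: V=(p*·0.0676+(1−p*)·1.2378)/1.11=0.1984; Δ=(0.0676−1.2378)/(116.2800−92.8200)=-0.0499; B=V−Δ·S=5.2860
Check: Δ(0,0)·S0 + B(0,0) = 0.1984 = V0.

(0,0): Delta=-0.0499 Bond=5.2860
(1,0): Delta=-0.2867 Bond=27.8480
(1,1): Delta=-0.0215 Bond=2.5703
(2,0): Delta=-1.0000 Bond=91.1622
(2,1): Delta=-0.2013 Bond=21.8736
(2,2): Delta=0.0000 Bond=0.0000
V0=0.1984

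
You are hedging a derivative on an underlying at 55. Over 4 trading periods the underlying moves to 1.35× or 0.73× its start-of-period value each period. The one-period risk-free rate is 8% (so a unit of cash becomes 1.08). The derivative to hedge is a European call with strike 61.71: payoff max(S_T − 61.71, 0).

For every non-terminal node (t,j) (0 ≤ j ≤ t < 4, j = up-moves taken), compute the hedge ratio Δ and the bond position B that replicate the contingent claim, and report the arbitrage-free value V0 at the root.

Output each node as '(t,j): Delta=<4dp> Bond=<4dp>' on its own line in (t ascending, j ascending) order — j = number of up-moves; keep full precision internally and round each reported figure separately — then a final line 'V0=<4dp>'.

(0,0): Delta=0.7107 Bond=-21.5183
(1,0): Delta=0.4069 Bond=-11.0429
(1,1): Delta=0.8374 Bond=-32.6488
(2,0): Delta=0.0000 Bond=0.0000
(2,1): Delta=0.5766 Bond=-21.1266
(2,2): Delta=0.9462 Bond=-46.1642
(3,0): Delta=0.0000 Bond=0.0000
(3,1): Delta=0.0000 Bond=0.0000
(3,2): Delta=0.8172 Bond=-40.4183
(3,3): Delta=1.0000 Bond=-57.1389
V0=17.5698

Since d<R<u, set p* = (R−d)/(u−d) = 0.5645; price each node as the discounted p*-expectation of its children.
Payoff layer (t=4): V(4,0)=0.0000, V(4,1)=0.0000, V(4,2)=0.0000, V(4,3)=37.0741, V(4,4)=120.9728
Node (3,0) S=21.3959: V=(p*·0.0000+(1−p*)·0.0000)/1.08=0.0000; Δ=(0.0000−0.0000)/(28.8845−15.6190)=0.0000; B=V−Δ·S=0.0000
Node (3,1) S=39.5678: V=(p*·0.0000+(1−p*)·0.0000)/1.08=0.0000; Δ=(0.0000−0.0000)/(53.4166−28.8845)=0.0000; B=V−Δ·S=0.0000
Node (3,2) S=73.1734: V=(p*·37.0741+(1−p*)·0.0000)/1.08=19.3786; Δ=(37.0741−0.0000)/(98.7841−53.4166)=0.8172; B=V−Δ·S=-40.4183
Node (3,3) S=135.3206: V=(p*·120.9728+(1−p*)·37.0741)/1.08=78.1817; Δ=(120.9728−37.0741)/(182.6828−98.7841)=1.0000; B=V−Δ·S=-57.1389
Node (2,0) S=29.3095: V=(p*·0.0000+(1−p*)·0.0000)/1.08=0.0000; Δ=(0.0000−0.0000)/(39.5678−21.3959)=0.0000; B=V−Δ·S=0.0000
Node (2,1) S=54.2025: V=(p*·19.3786+(1−p*)·0.0000)/1.08=10.1292; Δ=(19.3786−0.0000)/(73.1734−39.5678)=0.5766; B=V−Δ·S=-21.1266
Node (2,2) S=100.2375: V=(p*·78.1817+(1−p*)·19.3786)/1.08=48.6796; Δ=(78.1817−19.3786)/(135.3206−73.1734)=0.9462; B=V−Δ·S=-46.1642
Node (1,0) S=40.1500: V=(p*·10.1292+(1−p*)·0.0000)/1.08=5.2945; Δ=(10.1292−0.0000)/(54.2025−29.3095)=0.4069; B=V−Δ·S=-11.0429
Node (1,1) S=74.2500: V=(p*·48.6796+(1−p*)·10.1292)/1.08=29.5292; Δ=(48.6796−10.1292)/(100.2375−54.2025)=0.8374; B=V−Δ·S=-32.6488
Node (0,0) S=55.0000: V=(p*·29.5292+(1−p*)·5.2945)/1.08=17.5698; Δ=(29.5292−5.2945)/(74.2500−40.1500)=0.7107; B=V−Δ·S=-21.5183
The time-0 hedge costs 17.5698, which is the no-arbitrage price.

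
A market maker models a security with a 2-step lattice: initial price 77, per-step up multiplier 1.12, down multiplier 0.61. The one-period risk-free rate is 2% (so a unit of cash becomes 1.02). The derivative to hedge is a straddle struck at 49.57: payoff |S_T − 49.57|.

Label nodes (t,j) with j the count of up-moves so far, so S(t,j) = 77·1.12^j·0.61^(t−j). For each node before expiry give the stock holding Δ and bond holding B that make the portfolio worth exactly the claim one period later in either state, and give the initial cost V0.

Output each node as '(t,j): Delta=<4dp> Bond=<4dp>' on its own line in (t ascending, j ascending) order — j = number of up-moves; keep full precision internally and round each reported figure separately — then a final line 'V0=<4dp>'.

(0,0): Delta=0.7952 Bond=-30.3297
(1,0): Delta=-0.7465 Bond=41.4769
(1,1): Delta=1.0000 Bond=-48.5980
V0=30.9009

No-arbitrage ⇒ martingale measure with p* = (R−d)/(u−d) = 0.8039.
Payoff layer (t=2): V(2,0)=20.9183, V(2,1)=3.0364, V(2,2)=47.0188
(1,0): S=46.9700. Δ = (V_up−V_dn)/(S_up−S_dn) = (3.0364−20.9183)/(52.6064−28.6517) = -0.7465. V = [p*·3.0364 + (1−p*)·20.9183]/1.02 = 6.4144. B = V − Δ·S = 41.4769.
(1,1): S=86.2400. Δ = (V_up−V_dn)/(S_up−S_dn) = (47.0188−3.0364)/(96.5888−52.6064) = 1.0000. V = [p*·47.0188 + (1−p*)·3.0364]/1.02 = 37.6420. B = V − Δ·S = -48.5980.
(0,0): S=77.0000. Δ = (V_up−V_dn)/(S_up−S_dn) = (37.6420−6.4144)/(86.2400−46.9700) = 0.7952. V = [p*·37.6420 + (1−p*)·6.4144]/1.02 = 30.9009. B = V − Δ·S = -30.3297.
The time-0 hedge costs 30.9009, which is the no-arbitrage price.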